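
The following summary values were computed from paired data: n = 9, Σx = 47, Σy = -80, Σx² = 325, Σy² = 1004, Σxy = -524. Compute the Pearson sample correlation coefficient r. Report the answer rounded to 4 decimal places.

Numerator: nΣxy − (Σx)(Σy) = 9·(-524) − (47)(-80) = -956
Denominator: √[(nΣx²−(Σx)²)(nΣy²−(Σy)²)]
  nΣx²−(Σx)² = 9·325 − 2209 = 716;  nΣy²−(Σy)² = 9·1004 − 6400 = 2636
  √(716·2636) = √1887376 = 1373.8180
r = -956 / 1373.8180 = -0.6959

-0.6959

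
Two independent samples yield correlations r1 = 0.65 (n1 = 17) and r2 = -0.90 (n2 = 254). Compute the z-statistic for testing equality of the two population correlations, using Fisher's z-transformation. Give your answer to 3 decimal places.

z1 = atanh(0.65) = 0.775299,  z2 = atanh(-0.90) = -1.472219
SE = √(1/(n1−3) + 1/(n2−3)) = √(1/14 + 1/251) = √(0.0714286 + 0.0039841) = √0.0754127 = 0.274614
z = (z1 − z2)/SE = (0.775299 − (-1.472219)) / 0.274614 = 2.247518 / 0.274614 = 8.184

8.184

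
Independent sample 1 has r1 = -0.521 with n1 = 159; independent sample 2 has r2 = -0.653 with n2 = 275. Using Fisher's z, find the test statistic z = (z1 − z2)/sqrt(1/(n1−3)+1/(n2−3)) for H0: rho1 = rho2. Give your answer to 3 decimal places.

z1 = atanh(-0.521) = -0.577711,  z2 = atanh(-0.653) = -0.780511
SE = √(1/(n1−3) + 1/(n2−3)) = √(1/156 + 1/272) = √(0.0064103 + 0.0036765) = √0.0100868 = 0.100433
z = (z1 − z2)/SE = (-0.577711 − (-0.780511)) / 0.100433 = 0.202800 / 0.100433 = 2.019

2.019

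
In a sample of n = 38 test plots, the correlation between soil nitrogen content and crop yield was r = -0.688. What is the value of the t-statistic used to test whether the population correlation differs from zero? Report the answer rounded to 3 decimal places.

t = r·√(n−2) / √(1−r²) with r = -0.688, n = 38
  = -0.688·√36 / √(1 − 0.473344)
  = -0.688·6.000000 / 0.725711
  = -4.128000 / 0.725711 = -5.688

-5.688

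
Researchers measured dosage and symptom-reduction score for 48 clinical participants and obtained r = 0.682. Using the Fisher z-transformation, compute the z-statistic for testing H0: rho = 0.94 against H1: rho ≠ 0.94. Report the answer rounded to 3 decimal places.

-6.072

Fisher z: atanh(0.682) = 0.832844, atanh(0.94) = 1.738049
z = (z_r − z_0)·√(n−3) = (0.832844 − 1.738049)·√45 = -0.905205 · 6.708204 = -6.072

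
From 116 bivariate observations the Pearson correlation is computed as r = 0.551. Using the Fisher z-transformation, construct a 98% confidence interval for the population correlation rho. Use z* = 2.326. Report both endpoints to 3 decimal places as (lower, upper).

(0.381, 0.685)

Fisher z: z_r = atanh(r) = ½·ln((1+0.551)/(1−0.551)) = 0.619816
SE(z) = 1/√(n−3) = 1/√113 = 0.094072
98% ⇒ z* = 2.326; margin = 2.326·0.094072 = 0.218811
CI on z-scale: (0.401005, 0.838627)
Back-transform: tanh(0.401005) = 0.380809, tanh(0.838627) = 0.685081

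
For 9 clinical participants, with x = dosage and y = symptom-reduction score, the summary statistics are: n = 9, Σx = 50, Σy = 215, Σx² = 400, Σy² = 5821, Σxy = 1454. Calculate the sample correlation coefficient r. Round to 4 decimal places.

Numerator: nΣxy − (Σx)(Σy) = 9·1454 − (50)(215) = 2336
Denominator: √[(nΣx²−(Σx)²)(nΣy²−(Σy)²)]
  nΣx²−(Σx)² = 9·400 − 2500 = 1100;  nΣy²−(Σy)² = 9·5821 − 46225 = 6164
  √(1100·6164) = √6780400 = 2603.9201
r = 2336 / 2603.9201 = 0.8971

0.8971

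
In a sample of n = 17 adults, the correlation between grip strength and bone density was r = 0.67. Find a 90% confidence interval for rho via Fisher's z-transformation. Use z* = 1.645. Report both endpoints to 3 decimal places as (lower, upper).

Fisher z: z_r = atanh(r) = ½·ln((1+0.67)/(1−0.67)) = 0.810743
SE(z) = 1/√(n−3) = 1/√14 = 0.267261
90% ⇒ z* = 1.645; margin = 1.645·0.267261 = 0.439644
CI on z-scale: (0.371099, 1.250387)
Back-transform: tanh(0.371099) = 0.354953, tanh(1.250387) = 0.848392

(0.355, 0.848)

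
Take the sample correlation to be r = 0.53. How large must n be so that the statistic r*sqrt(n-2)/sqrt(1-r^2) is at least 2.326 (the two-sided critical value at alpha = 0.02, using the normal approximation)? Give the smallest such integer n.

16

r√(n−2)/√(1−r²) ≥ 2.326  ⇔  n−2 ≥ (2.326)²·(1−r²)/r²
(1−r²)/r² = (1−0.2809)/0.2809 = 2.5600
n ≥ 2 + 5.410276·2.5600 = 2 + 13.8503 = 15.8503
⌈15.8503⌉ = 16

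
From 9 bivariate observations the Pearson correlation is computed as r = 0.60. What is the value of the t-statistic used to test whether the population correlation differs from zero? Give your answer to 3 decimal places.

1 − r² = 1 − 0.3600 = 0.6400;  √(1−r²) = 0.800000
√(n−2) = √7 = 2.645751
t = r·√(n−2)/√(1−r²) = 0.60 · 2.645751 / 0.800000 = 1.984

1.984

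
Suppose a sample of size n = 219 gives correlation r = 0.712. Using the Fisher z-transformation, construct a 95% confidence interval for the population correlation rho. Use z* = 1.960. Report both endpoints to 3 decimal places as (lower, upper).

(0.640, 0.772)

Fisher z: z_r = atanh(r) = ½·ln((1+0.712)/(1−0.712)) = 0.891229
SE(z) = 1/√(n−3) = 1/√216 = 0.068041
95% ⇒ z* = 1.960; margin = 1.960·0.068041 = 0.133360
CI on z-scale: (0.757869, 1.024589)
Back-transform: tanh(0.757869) = 0.639820, tanh(1.024589) = 0.771729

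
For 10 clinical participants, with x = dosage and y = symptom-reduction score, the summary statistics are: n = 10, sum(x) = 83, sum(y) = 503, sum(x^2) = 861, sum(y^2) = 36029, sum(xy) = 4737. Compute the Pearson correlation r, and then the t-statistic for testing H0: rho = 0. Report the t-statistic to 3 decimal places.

Numerator: nΣxy − (Σx)(Σy) = 10·4737 − (83)(503) = 5621
Denominator: √[(nΣx²−(Σx)²)(nΣy²−(Σy)²)]
  nΣx²−(Σx)² = 10·861 − 6889 = 1721;  nΣy²−(Σy)² = 10·36029 − 253009 = 107281
  √(1721·107281) = √184630601 = 13587.8843
r = 5621 / 13587.8843 = 0.4137
t = r·√(n−2)/√(1−r²) = 0.4137·√8 / √(1−0.171148) = 1.170120 / 0.910413 = 1.285

1.285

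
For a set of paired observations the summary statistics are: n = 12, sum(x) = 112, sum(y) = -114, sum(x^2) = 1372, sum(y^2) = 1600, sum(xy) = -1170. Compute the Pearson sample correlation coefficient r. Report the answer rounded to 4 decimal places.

S_xy = nΣxy − ΣxΣy = 12·(-1170) − 112·(-114) = -14040 − (-12768) = -1272
S_xx = nΣx² − (Σx)² = 12·1372 − 112² = 16464 − 12544 = 3920
S_yy = nΣy² − (Σy)² = 12·1600 − (-114)² = 19200 − 12996 = 6204
r = S_xy / √(S_xx·S_yy) = -1272 / √(3920·6204) = -1272 / √24319680 = -1272 / 4931.4988 = -0.2579

-0.2579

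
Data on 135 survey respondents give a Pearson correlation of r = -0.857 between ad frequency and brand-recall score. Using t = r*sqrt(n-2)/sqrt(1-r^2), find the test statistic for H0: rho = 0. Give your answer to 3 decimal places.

1 − r² = 1 − 0.734449 = 0.265551;  √(1−r²) = 0.515316
√(n−2) = √133 = 11.532563
t = r·√(n−2)/√(1−r²) = -0.857 · 11.532563 / 0.515316 = -19.179

-19.179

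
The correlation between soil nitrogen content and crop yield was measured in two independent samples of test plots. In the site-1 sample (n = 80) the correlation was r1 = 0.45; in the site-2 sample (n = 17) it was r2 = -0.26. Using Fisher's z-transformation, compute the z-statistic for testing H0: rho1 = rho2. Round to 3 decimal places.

z1 = atanh(0.45) = 0.484700,  z2 = atanh(-0.26) = -0.266108
SE = √(1/(n1−3) + 1/(n2−3)) = √(1/77 + 1/14) = √(0.0129870 + 0.0714286) = √0.0844156 = 0.290544
z = (z1 − z2)/SE = (0.484700 − (-0.266108)) / 0.290544 = 0.750808 / 0.290544 = 2.584

2.584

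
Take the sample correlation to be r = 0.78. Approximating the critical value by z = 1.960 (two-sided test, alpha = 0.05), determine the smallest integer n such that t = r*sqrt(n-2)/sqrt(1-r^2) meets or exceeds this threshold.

r√(n−2)/√(1−r²) ≥ 1.960  ⇔  n−2 ≥ (1.960)²·(1−r²)/r²
(1−r²)/r² = (1−0.6084)/0.6084 = 0.6437
n ≥ 2 + 3.8416·0.6437 = 2 + 2.4728 = 4.4728
⌈4.4728⌉ = 5

5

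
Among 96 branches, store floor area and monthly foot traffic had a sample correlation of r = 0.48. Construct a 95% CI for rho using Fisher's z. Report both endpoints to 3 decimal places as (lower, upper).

Fisher z: z_r = atanh(r) = ½·ln((1+0.48)/(1−0.48)) = 0.522984
SE(z) = 1/√(n−3) = 1/√93 = 0.103695
95% ⇒ z* = 1.960; margin = 1.960·0.103695 = 0.203242
CI on z-scale: (0.319742, 0.726226)
Back-transform: tanh(0.319742) = 0.309274, tanh(0.726226) = 0.620751

(0.309, 0.621)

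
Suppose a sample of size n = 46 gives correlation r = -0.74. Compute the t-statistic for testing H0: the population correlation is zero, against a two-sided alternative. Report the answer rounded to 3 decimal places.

-7.298

1 − r² = 1 − 0.5476 = 0.4524;  √(1−r²) = 0.672607
√(n−2) = √44 = 6.633250
t = r·√(n−2)/√(1−r²) = -0.74 · 6.633250 / 0.672607 = -7.298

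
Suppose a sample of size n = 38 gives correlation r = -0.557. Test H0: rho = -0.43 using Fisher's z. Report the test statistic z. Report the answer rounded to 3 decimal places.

Fisher z: atanh(-0.557) = -0.628473, atanh(-0.43) = -0.459897
z = (z_r − z_0)·√(n−3) = (-0.628473 − (-0.459897))·√35 = -0.168576 · 5.916080 = -0.997

-0.997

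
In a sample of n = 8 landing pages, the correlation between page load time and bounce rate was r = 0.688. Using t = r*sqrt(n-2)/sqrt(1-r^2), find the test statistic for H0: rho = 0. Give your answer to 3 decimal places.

t = r·√(n−2) / √(1−r²) with r = 0.688, n = 8
  = 0.688·√6 / √(1 − 0.473344)
  = 0.688·2.449490 / 0.725711
  = 1.685249 / 0.725711 = 2.322

2.322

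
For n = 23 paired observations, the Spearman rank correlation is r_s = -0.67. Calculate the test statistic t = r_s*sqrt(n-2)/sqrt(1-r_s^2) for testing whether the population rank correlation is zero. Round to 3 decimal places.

1 − r_s² = 1 − 0.4489 = 0.5511;  √(1−r_s²) = 0.742361
√(n−2) = √21 = 4.582576
t = r_s·√(n−2)/√(1−r_s²) = -0.67 · 4.582576 / 0.742361 = -4.136

-4.136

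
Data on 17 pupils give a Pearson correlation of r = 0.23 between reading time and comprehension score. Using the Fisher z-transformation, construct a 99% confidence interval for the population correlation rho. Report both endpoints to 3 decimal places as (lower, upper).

Fisher z: z_r = atanh(r) = ½·ln((1+0.23)/(1−0.23)) = 0.234189
SE(z) = 1/√(n−3) = 1/√14 = 0.267261
99% ⇒ z* = 2.576; margin = 2.576·0.267261 = 0.688464
CI on z-scale: (-0.454275, 0.922653)
Back-transform: tanh(-0.454275) = -0.425407, tanh(0.922653) = 0.727150

(-0.425, 0.727)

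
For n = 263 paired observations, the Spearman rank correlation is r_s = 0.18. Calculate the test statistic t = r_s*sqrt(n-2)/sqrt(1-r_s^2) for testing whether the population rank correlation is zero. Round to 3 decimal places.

t = r_s·√(n−2) / √(1−r_s²) with r_s = 0.18, n = 263
  = 0.18·√261 / √(1 − 0.0324)
  = 0.18·16.155494 / 0.983667
  = 2.907989 / 0.983667 = 2.956

2.956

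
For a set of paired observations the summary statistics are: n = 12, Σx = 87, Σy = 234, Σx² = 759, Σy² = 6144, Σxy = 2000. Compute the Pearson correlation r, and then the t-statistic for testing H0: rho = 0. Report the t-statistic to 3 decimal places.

S_xy = nΣxy − ΣxΣy = 12·2000 − 87·234 = 24000 − 20358 = 3642
S_xx = nΣx² − (Σx)² = 12·759 − 87² = 9108 − 7569 = 1539
S_yy = nΣy² − (Σy)² = 12·6144 − 234² = 73728 − 54756 = 18972
r = S_xy / √(S_xx·S_yy) = 3642 / √(1539·18972) = 3642 / √29197908 = 3642 / 5403.5089 = 0.6740
t = r·√(n−2)/√(1−r²) = 0.6740·√10 / √(1−0.454276) = 2.131375 / 0.738731 = 2.885

2.885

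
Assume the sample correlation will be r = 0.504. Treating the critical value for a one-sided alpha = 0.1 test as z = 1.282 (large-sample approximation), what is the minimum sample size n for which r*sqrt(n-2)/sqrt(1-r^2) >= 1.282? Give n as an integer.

7

r√(n−2)/√(1−r²) ≥ 1.282  ⇔  n−2 ≥ (1.282)²·(1−r²)/r²
(1−r²)/r² = (1−0.254016)/0.254016 = 2.9368
n ≥ 2 + 1.643524·2.9368 = 2 + 4.8267 = 6.8267
⌈6.8267⌉ = 7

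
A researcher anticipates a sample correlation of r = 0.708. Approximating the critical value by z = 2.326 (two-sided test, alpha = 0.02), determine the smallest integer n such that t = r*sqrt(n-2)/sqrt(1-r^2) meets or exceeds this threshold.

r√(n−2)/√(1−r²) ≥ 2.326  ⇔  n−2 ≥ (2.326)²·(1−r²)/r²
(1−r²)/r² = (1−0.501264)/0.501264 = 0.9950
n ≥ 2 + 5.410276·0.9950 = 2 + 5.3832 = 7.3832
⌈7.3832⌉ = 8

8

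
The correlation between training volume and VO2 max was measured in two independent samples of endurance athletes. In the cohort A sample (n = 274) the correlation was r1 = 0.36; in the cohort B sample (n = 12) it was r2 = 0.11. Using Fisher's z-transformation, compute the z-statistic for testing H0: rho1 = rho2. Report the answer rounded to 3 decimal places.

0.786

z1 = atanh(0.36) = 0.376886,  z2 = atanh(0.11) = 0.110447
SE = √(1/(n1−3) + 1/(n2−3)) = √(1/271 + 1/9) = √(0.0036900 + 0.1111111) = √0.1148011 = 0.338823
z = (z1 − z2)/SE = (0.376886 − 0.110447) / 0.338823 = 0.266439 / 0.338823 = 0.786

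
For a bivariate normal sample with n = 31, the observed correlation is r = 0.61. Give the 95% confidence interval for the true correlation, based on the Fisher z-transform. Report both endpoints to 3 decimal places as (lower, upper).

(0.326, 0.793)

z_r = atanh(0.61) = 0.708921;  SE = 1/√(n−3) = 1/√28 = 0.188982
z-limits: 0.708921 ± 1.960·0.188982 = 0.708921 ± 0.370405 = [0.338516, 1.079326]
ρ-limits: (tanh 0.338516, tanh 1.079326) = (0.326, 0.793)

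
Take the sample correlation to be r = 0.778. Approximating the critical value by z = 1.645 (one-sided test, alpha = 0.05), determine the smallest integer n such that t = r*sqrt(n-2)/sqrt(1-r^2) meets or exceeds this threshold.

r√(n−2)/√(1−r²) ≥ 1.645  ⇔  n−2 ≥ (1.645)²·(1−r²)/r²
(1−r²)/r² = (1−0.605284)/0.605284 = 0.6521
n ≥ 2 + 2.706025·0.6521 = 2 + 1.7646 = 3.7646
⌈3.7646⌉ = 4

4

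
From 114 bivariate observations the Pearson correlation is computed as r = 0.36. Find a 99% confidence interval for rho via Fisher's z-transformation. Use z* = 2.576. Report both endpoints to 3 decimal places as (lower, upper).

z_r = atanh(0.36) = 0.376886;  SE = 1/√(n−3) = 1/√111 = 0.094916
z-limits: 0.376886 ± 2.576·0.094916 = 0.376886 ± 0.244504 = [0.132382, 0.621390]
ρ-limits: (tanh 0.132382, tanh 0.621390) = (0.132, 0.552)

(0.132, 0.552)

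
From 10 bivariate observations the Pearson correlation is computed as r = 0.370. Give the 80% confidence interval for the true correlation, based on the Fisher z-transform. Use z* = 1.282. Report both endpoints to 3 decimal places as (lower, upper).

(-0.096, 0.703)

z_r = atanh(0.370) = 0.388423;  SE = 1/√(n−3) = 1/√7 = 0.377964
z-limits: 0.388423 ± 1.282·0.377964 = 0.388423 ± 0.484550 = [-0.096127, 0.872973]
ρ-limits: (tanh -0.096127, tanh 0.872973) = (-0.096, 0.703)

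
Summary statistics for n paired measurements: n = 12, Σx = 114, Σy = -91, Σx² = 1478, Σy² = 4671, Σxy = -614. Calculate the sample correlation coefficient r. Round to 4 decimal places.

0.1998

S_xy = nΣxy − ΣxΣy = 12·(-614) − 114·(-91) = -7368 − (-10374) = 3006
S_xx = nΣx² − (Σx)² = 12·1478 − 114² = 17736 − 12996 = 4740
S_yy = nΣy² − (Σy)² = 12·4671 − (-91)² = 56052 − 8281 = 47771
r = S_xy / √(S_xx·S_yy) = 3006 / √(4740·47771) = 3006 / √226434540 = 3006 / 15047.7420 = 0.1998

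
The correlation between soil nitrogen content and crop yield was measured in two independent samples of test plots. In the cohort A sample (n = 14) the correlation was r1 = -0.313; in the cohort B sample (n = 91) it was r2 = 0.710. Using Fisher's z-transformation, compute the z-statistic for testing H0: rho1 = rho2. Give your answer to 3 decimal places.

-3.787

z1 = atanh(-0.313) = -0.323868,  z2 = atanh(0.710) = 0.887184
SE = √(1/(n1−3) + 1/(n2−3)) = √(1/11 + 1/88) = √(0.0909091 + 0.0113636) = √0.1022727 = 0.319801
z = (z1 − z2)/SE = (-0.323868 − 0.887184) / 0.319801 = -1.211052 / 0.319801 = -3.787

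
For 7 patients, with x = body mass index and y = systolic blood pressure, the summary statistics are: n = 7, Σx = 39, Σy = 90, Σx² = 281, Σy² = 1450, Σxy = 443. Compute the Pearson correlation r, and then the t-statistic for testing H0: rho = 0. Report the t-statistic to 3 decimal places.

Numerator: nΣxy − (Σx)(Σy) = 7·443 − (39)(90) = -409
Denominator: √[(nΣx²−(Σx)²)(nΣy²−(Σy)²)]
  nΣx²−(Σx)² = 7·281 − 1521 = 446;  nΣy²−(Σy)² = 7·1450 − 8100 = 2050
  √(446·2050) = √914300 = 956.1904
r = -409 / 956.1904 = -0.4277
t = r·√(n−2)/√(1−r²) = -0.4277·√5 / √(1−0.182927) = -0.956366 / 0.903921 = -1.058

-1.058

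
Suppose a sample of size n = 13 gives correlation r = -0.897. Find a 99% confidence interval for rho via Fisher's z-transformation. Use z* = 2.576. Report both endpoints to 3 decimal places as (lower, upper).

Fisher z: z_r = atanh(r) = ½·ln((1+(-0.897))/(1−(-0.897))) = -1.456650
SE(z) = 1/√(n−3) = 1/√10 = 0.316228
99% ⇒ z* = 2.576; margin = 2.576·0.316228 = 0.814603
CI on z-scale: (-2.271253, -0.642047)
Back-transform: tanh(-2.271253) = -0.978931, tanh(-0.642047) = -0.566292

(-0.979, -0.566)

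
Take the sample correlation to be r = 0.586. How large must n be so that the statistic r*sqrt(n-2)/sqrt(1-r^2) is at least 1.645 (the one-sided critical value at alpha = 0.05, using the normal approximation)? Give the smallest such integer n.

r√(n−2)/√(1−r²) ≥ 1.645  ⇔  n−2 ≥ (1.645)²·(1−r²)/r²
(1−r²)/r² = (1−0.343396)/0.343396 = 1.9121
n ≥ 2 + 2.706025·1.9121 = 2 + 5.1742 = 7.1742
⌈7.1742⌉ = 8

8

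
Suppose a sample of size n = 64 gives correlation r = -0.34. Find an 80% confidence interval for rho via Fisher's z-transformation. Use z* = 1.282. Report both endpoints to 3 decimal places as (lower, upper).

Fisher z: z_r = atanh(r) = ½·ln((1+(-0.34))/(1−(-0.34))) = -0.354093
SE(z) = 1/√(n−3) = 1/√61 = 0.128037
80% ⇒ z* = 1.282; margin = 1.282·0.128037 = 0.164143
CI on z-scale: (-0.518236, -0.189950)
Back-transform: tanh(-0.518236) = -0.476337, tanh(-0.189950) = -0.187698

(-0.476, -0.188)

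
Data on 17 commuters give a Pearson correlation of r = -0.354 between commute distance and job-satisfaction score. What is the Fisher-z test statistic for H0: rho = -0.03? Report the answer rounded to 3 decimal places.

-1.272

z_r = atanh(-0.354) = -0.370009,  z_0 = atanh(-0.03) = -0.030009
SE = 1/√(n−3) = 1/√14 = 0.267261
z = (z_r − z_0)/SE = (-0.370009 − (-0.030009)) / 0.267261 = -0.340000 / 0.267261 = -1.272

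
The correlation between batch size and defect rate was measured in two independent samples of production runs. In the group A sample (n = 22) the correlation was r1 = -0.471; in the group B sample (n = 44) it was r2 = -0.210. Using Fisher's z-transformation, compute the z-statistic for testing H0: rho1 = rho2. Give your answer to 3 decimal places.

-1.074

Fisher z-transforms: z1 = atanh(-0.471) = -0.511355, z2 = atanh(-0.210) = -0.213171; difference d = -0.298184
Var(d) = 1/19 + 1/41 = 0.0526316 + 0.0243902 = 0.0770218
z = d/√Var(d) = -0.298184 / √0.0770218 = -0.298184 / 0.277528 = -1.074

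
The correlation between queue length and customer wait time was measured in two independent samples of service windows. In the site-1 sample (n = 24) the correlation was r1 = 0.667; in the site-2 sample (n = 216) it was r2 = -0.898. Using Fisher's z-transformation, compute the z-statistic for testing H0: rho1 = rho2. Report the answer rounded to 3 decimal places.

Fisher z-transforms: z1 = atanh(0.667) = 0.805319, z2 = atanh(-0.898) = -1.461792; difference d = 2.267111
Var(d) = 1/21 + 1/213 = 0.0476190 + 0.0046948 = 0.0523138
z = d/√Var(d) = 2.267111 / √0.0523138 = 2.267111 / 0.228722 = 9.912

9.912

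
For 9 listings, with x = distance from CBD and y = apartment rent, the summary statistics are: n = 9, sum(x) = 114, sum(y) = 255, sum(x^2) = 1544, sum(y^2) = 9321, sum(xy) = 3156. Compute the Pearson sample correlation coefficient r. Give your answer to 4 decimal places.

S_xy = nΣxy − ΣxΣy = 9·3156 − 114·255 = 28404 − 29070 = -666
S_xx = nΣx² − (Σx)² = 9·1544 − 114² = 13896 − 12996 = 900
S_yy = nΣy² − (Σy)² = 9·9321 − 255² = 83889 − 65025 = 18864
r = S_xy / √(S_xx·S_yy) = -666 / √(900·18864) = -666 / √16977600 = -666 / 4120.3883 = -0.1616

-0.1616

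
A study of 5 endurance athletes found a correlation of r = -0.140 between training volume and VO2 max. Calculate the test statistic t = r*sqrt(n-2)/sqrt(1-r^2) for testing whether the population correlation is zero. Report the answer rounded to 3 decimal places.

1 − r² = 1 − 0.019600 = 0.980400;  √(1−r²) = 0.990152
√(n−2) = √3 = 1.732051
t = r·√(n−2)/√(1−r²) = -0.140 · 1.732051 / 0.990152 = -0.245

-0.245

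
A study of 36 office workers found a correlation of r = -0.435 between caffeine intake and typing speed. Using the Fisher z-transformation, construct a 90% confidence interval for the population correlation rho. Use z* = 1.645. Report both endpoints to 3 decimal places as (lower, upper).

Fisher z: z_r = atanh(r) = ½·ln((1+(-0.435))/(1−(-0.435))) = -0.466047
SE(z) = 1/√(n−3) = 1/√33 = 0.174078
90% ⇒ z* = 1.645; margin = 1.645·0.174078 = 0.286358
CI on z-scale: (-0.752405, -0.179689)
Back-transform: tanh(-0.752405) = -0.636582, tanh(-0.179689) = -0.177780

(-0.637, -0.178)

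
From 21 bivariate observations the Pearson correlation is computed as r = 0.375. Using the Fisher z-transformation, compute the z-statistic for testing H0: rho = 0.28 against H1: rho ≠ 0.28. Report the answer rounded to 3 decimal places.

Fisher z: atanh(0.375) = 0.394229, atanh(0.28) = 0.287682
z = (z_r − z_0)·√(n−3) = (0.394229 − 0.287682)·√18 = 0.106547 · 4.242641 = 0.452

0.452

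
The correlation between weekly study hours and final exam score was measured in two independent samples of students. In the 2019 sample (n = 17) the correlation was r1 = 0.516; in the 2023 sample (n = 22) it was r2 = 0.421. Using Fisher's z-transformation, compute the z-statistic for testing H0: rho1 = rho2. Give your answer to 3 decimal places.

Fisher z-transforms: z1 = atanh(0.516) = 0.570873, z2 = atanh(0.421) = 0.448907; difference d = 0.121966
Var(d) = 1/14 + 1/19 = 0.0714286 + 0.0526316 = 0.1240602
z = d/√Var(d) = 0.121966 / √0.1240602 = 0.121966 / 0.352222 = 0.346

0.346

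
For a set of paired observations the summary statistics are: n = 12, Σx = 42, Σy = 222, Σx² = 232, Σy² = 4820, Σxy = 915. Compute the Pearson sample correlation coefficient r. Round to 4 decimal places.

0.5606

Numerator: nΣxy − (Σx)(Σy) = 12·915 − (42)(222) = 1656
Denominator: √[(nΣx²−(Σx)²)(nΣy²−(Σy)²)]
  nΣx²−(Σx)² = 12·232 − 1764 = 1020;  nΣy²−(Σy)² = 12·4820 − 49284 = 8556
  √(1020·8556) = √8727120 = 2954.1699
r = 1656 / 2954.1699 = 0.5606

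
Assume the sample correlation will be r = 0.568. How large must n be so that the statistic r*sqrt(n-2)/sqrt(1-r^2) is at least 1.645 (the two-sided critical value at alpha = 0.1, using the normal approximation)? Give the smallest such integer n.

8

r√(n−2)/√(1−r²) ≥ 1.645  ⇔  n−2 ≥ (1.645)²·(1−r²)/r²
(1−r²)/r² = (1−0.322624)/0.322624 = 2.0996
n ≥ 2 + 2.706025·2.0996 = 2 + 5.6816 = 7.6816
⌈7.6816⌉ = 8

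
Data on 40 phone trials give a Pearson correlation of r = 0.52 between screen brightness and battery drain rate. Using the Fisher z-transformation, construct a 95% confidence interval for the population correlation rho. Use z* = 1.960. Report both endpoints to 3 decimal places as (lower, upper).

Fisher z: z_r = atanh(r) = ½·ln((1+0.52)/(1−0.52)) = 0.576340
SE(z) = 1/√(n−3) = 1/√37 = 0.164399
95% ⇒ z* = 1.960; margin = 1.960·0.164399 = 0.322222
CI on z-scale: (0.254118, 0.898562)
Back-transform: tanh(0.254118) = 0.248786, tanh(0.898562) = 0.715597

(0.249, 0.716)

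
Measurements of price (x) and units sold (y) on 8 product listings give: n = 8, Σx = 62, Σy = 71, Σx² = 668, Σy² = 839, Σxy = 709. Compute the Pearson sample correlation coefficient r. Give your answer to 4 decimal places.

S_xy = nΣxy − ΣxΣy = 8·709 − 62·71 = 5672 − 4402 = 1270
S_xx = nΣx² − (Σx)² = 8·668 − 62² = 5344 − 3844 = 1500
S_yy = nΣy² − (Σy)² = 8·839 − 71² = 6712 − 5041 = 1671
r = S_xy / √(S_xx·S_yy) = 1270 / √(1500·1671) = 1270 / √2506500 = 1270 / 1583.1930 = 0.8022

0.8022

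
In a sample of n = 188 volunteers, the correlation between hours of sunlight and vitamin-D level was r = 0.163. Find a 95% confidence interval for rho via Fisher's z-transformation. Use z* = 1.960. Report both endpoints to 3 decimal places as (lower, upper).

z_r = atanh(0.163) = 0.164467;  SE = 1/√(n−3) = 1/√185 = 0.073521
z-limits: 0.164467 ± 1.960·0.073521 = 0.164467 ± 0.144101 = [0.020366, 0.308568]
ρ-limits: (tanh 0.020366, tanh 0.308568) = (0.020, 0.299)

(0.020, 0.299)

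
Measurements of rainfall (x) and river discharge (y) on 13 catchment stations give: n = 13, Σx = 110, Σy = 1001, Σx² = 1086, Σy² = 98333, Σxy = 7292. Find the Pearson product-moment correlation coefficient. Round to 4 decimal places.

S_xy = nΣxy − ΣxΣy = 13·7292 − 110·1001 = 94796 − 110110 = -15314
S_xx = nΣx² − (Σx)² = 13·1086 − 110² = 14118 − 12100 = 2018
S_yy = nΣy² − (Σy)² = 13·98333 − 1001² = 1278329 − 1002001 = 276328
r = S_xy / √(S_xx·S_yy) = -15314 / √(2018·276328) = -15314 / √557629904 = -15314 / 23614.1886 = -0.6485

-0.6485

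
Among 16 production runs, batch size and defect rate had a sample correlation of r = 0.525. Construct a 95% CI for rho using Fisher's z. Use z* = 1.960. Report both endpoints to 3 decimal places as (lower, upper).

Fisher z: z_r = atanh(r) = ½·ln((1+0.525)/(1−0.525)) = 0.583217
SE(z) = 1/√(n−3) = 1/√13 = 0.277350
95% ⇒ z* = 1.960; margin = 1.960·0.277350 = 0.543606
CI on z-scale: (0.039611, 1.126823)
Back-transform: tanh(0.039611) = 0.039590, tanh(1.126823) = 0.809929

(0.040, 0.810)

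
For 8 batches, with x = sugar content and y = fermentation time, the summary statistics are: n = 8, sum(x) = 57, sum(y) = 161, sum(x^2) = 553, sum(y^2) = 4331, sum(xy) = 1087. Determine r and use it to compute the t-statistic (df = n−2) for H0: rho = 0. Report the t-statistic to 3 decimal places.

-0.372

S_xy = nΣxy − ΣxΣy = 8·1087 − 57·161 = 8696 − 9177 = -481
S_xx = nΣx² − (Σx)² = 8·553 − 57² = 4424 − 3249 = 1175
S_yy = nΣy² − (Σy)² = 8·4331 − 161² = 34648 − 25921 = 8727
r = S_xy / √(S_xx·S_yy) = -481 / √(1175·8727) = -481 / √10254225 = -481 / 3202.2219 = -0.1502
t = r·√(n−2)/√(1−r²) = -0.1502·√6 / √(1−0.022560) = -0.367913 / 0.988656 = -0.372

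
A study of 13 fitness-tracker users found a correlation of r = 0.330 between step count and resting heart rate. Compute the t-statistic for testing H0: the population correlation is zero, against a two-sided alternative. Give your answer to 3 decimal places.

t = r·√(n−2) / √(1−r²) with r = 0.330, n = 13
  = 0.330·√11 / √(1 − 0.108900)
  = 0.330·3.316625 / 0.943981
  = 1.094486 / 0.943981 = 1.159

1.159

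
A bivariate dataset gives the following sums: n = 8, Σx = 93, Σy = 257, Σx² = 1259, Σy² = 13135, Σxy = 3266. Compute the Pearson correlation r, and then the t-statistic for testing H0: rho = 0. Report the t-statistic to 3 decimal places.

0.767

Numerator: nΣxy − (Σx)(Σy) = 8·3266 − (93)(257) = 2227
Denominator: √[(nΣx²−(Σx)²)(nΣy²−(Σy)²)]
  nΣx²−(Σx)² = 8·1259 − 8649 = 1423;  nΣy²−(Σy)² = 8·13135 − 66049 = 39031
  √(1423·39031) = √55541113 = 7452.5910
r = 2227 / 7452.5910 = 0.2988
t = r·√(n−2)/√(1−r²) = 0.2988·√6 / √(1−0.089281) = 0.731908 / 0.954316 = 0.767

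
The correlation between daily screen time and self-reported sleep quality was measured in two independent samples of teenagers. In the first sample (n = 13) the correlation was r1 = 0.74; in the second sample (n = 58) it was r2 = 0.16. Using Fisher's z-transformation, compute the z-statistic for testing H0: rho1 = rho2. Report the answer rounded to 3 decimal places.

2.295

z1 = atanh(0.74) = 0.950479,  z2 = atanh(0.16) = 0.161387
SE = √(1/(n1−3) + 1/(n2−3)) = √(1/10 + 1/55) = √(0.1000000 + 0.0181818) = √0.1181818 = 0.343776
z = (z1 − z2)/SE = (0.950479 − 0.161387) / 0.343776 = 0.789092 / 0.343776 = 2.295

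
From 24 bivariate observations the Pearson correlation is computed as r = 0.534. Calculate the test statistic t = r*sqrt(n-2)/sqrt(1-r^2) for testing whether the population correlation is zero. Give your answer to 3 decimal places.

2.962

1 − r² = 1 − 0.285156 = 0.714844;  √(1−r²) = 0.845484
√(n−2) = √22 = 4.690416
t = r·√(n−2)/√(1−r²) = 0.534 · 4.690416 / 0.845484 = 2.962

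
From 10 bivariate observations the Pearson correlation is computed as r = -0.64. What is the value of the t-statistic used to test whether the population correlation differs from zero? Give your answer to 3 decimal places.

t = r·√(n−2) / √(1−r²) with r = -0.64, n = 10
  = -0.64·√8 / √(1 − 0.4096)
  = -0.64·2.828427 / 0.768375
  = -1.810193 / 0.768375 = -2.356

-2.356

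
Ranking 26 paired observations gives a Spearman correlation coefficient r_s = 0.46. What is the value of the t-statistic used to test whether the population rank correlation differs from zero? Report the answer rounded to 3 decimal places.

1 − r_s² = 1 − 0.2116 = 0.7884;  √(1−r_s²) = 0.887919
√(n−2) = √24 = 4.898979
t = r_s·√(n−2)/√(1−r_s²) = 0.46 · 4.898979 / 0.887919 = 2.538

2.538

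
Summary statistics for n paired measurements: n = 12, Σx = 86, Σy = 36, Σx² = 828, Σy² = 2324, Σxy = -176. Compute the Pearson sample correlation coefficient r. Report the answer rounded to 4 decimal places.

Numerator: nΣxy − (Σx)(Σy) = 12·(-176) − (86)(36) = -5208
Denominator: √[(nΣx²−(Σx)²)(nΣy²−(Σy)²)]
  nΣx²−(Σx)² = 12·828 − 7396 = 2540;  nΣy²−(Σy)² = 12·2324 − 1296 = 26592
  √(2540·26592) = √67543680 = 8218.4962
r = -5208 / 8218.4962 = -0.6337

-0.6337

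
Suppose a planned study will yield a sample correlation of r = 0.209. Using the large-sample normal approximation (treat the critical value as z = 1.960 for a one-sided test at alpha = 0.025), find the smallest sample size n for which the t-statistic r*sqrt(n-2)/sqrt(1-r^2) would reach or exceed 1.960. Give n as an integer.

87

Need r·√(n−2)/√(1−r²) ≥ 1.960
√(n−2) ≥ 1.960·√(1−0.043681) / 0.209 = 1.960·0.977916 / 0.209 = 9.1709
n−2 ≥ 84.1054  ⇒  n ≥ 86.1054
Smallest integer n = 87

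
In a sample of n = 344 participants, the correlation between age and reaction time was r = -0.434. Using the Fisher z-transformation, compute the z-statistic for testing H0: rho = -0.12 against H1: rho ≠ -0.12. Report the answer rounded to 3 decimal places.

z_r = atanh(-0.434) = -0.464814,  z_0 = atanh(-0.12) = -0.120581
SE = 1/√(n−3) = 1/√341 = 0.054153
z = (z_r − z_0)/SE = (-0.464814 − (-0.120581)) / 0.054153 = -0.344233 / 0.054153 = -6.357

-6.357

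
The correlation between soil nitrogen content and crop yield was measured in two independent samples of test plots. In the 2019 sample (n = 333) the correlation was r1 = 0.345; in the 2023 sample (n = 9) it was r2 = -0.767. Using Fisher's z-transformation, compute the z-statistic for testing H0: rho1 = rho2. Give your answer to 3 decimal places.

Fisher z-transforms: z1 = atanh(0.345) = 0.359757, z2 = atanh(-0.767) = -1.013000; difference d = 1.372757
Var(d) = 1/330 + 1/6 = 0.0030303 + 0.1666667 = 0.1696970
z = d/√Var(d) = 1.372757 / √0.1696970 = 1.372757 / 0.411943 = 3.332

3.332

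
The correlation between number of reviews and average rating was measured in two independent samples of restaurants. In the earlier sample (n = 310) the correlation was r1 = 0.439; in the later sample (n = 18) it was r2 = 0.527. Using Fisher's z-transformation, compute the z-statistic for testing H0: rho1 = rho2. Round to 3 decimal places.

-0.435

z1 = atanh(0.439) = 0.470991,  z2 = atanh(0.527) = 0.585982
SE = √(1/(n1−3) + 1/(n2−3)) = √(1/307 + 1/15) = √(0.0032573 + 0.0666667) = √0.0699240 = 0.264431
z = (z1 − z2)/SE = (0.470991 − 0.585982) / 0.264431 = -0.114991 / 0.264431 = -0.435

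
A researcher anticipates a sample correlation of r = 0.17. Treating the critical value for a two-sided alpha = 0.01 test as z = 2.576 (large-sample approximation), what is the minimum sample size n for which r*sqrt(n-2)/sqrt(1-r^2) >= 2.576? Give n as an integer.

Need r·√(n−2)/√(1−r²) ≥ 2.576
√(n−2) ≥ 2.576·√(1−0.0289) / 0.17 = 2.576·0.985444 / 0.17 = 14.9324
n−2 ≥ 222.9766  ⇒  n ≥ 224.9766
Smallest integer n = 225

225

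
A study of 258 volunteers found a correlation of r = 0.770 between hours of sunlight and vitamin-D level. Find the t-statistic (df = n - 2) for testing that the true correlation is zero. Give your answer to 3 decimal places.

19.309

t = r·√(n−2) / √(1−r²) with r = 0.770, n = 258
  = 0.770·√256 / √(1 − 0.592900)
  = 0.770·16.000000 / 0.638044
  = 12.320000 / 0.638044 = 19.309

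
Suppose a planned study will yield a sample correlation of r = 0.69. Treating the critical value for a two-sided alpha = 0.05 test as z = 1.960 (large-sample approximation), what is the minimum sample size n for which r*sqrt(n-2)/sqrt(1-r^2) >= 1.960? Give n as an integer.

7

Need r·√(n−2)/√(1−r²) ≥ 1.960
√(n−2) ≥ 1.960·√(1−0.4761) / 0.69 = 1.960·0.723809 / 0.69 = 2.0560
n−2 ≥ 4.2271  ⇒  n ≥ 6.2271
Smallest integer n = 7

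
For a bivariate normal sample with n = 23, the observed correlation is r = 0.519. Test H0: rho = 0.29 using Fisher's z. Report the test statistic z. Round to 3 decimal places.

z_r = atanh(0.519) = 0.574970,  z_0 = atanh(0.29) = 0.298566
SE = 1/√(n−3) = 1/√20 = 0.223607
z = (z_r − z_0)/SE = (0.574970 − 0.298566) / 0.223607 = 0.276404 / 0.223607 = 1.236

1.236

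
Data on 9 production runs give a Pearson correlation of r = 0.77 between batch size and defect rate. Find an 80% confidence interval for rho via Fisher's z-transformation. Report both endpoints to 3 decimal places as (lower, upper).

(0.460, 0.913)

Fisher z: z_r = atanh(r) = ½·ln((1+0.77)/(1−0.77)) = 1.020328
SE(z) = 1/√(n−3) = 1/√6 = 0.408248
80% ⇒ z* = 1.282; margin = 1.282·0.408248 = 0.523374
CI on z-scale: (0.496954, 1.543702)
Back-transform: tanh(0.496954) = 0.459718, tanh(1.543702) = 0.912740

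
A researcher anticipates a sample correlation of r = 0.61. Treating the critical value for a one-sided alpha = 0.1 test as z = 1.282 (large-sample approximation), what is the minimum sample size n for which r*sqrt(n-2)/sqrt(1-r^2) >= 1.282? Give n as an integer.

Need r·√(n−2)/√(1−r²) ≥ 1.282
√(n−2) ≥ 1.282·√(1−0.3721) / 0.61 = 1.282·0.792401 / 0.61 = 1.6653
n−2 ≥ 2.7732  ⇒  n ≥ 4.7732
Smallest integer n = 5

5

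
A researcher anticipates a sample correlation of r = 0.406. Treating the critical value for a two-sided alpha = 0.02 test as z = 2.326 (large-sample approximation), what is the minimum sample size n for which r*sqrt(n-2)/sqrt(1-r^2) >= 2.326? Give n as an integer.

30

Need r·√(n−2)/√(1−r²) ≥ 2.326
√(n−2) ≥ 2.326·√(1−0.164836) / 0.406 = 2.326·0.913873 / 0.406 = 5.2356
n−2 ≥ 27.4115  ⇒  n ≥ 29.4115
Smallest integer n = 30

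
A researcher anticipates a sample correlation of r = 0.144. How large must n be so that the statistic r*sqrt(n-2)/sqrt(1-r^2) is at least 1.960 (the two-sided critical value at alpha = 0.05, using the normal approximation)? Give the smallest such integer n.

184

Need r·√(n−2)/√(1−r²) ≥ 1.960
√(n−2) ≥ 1.960·√(1−0.020736) / 0.144 = 1.960·0.989578 / 0.144 = 13.4693
n−2 ≥ 181.4220  ⇒  n ≥ 183.4220
Smallest integer n = 184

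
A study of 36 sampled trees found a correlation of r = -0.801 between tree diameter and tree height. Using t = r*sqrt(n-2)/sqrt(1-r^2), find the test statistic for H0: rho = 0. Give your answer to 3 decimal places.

1 − r² = 1 − 0.641601 = 0.358399;  √(1−r²) = 0.598664
√(n−2) = √34 = 5.830952
t = r·√(n−2)/√(1−r²) = -0.801 · 5.830952 / 0.598664 = -7.802

-7.802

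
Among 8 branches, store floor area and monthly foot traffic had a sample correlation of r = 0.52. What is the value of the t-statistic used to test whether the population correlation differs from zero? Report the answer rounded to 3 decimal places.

1.491

1 − r² = 1 − 0.2704 = 0.7296;  √(1−r²) = 0.854166
√(n−2) = √6 = 2.449490
t = r·√(n−2)/√(1−r²) = 0.52 · 2.449490 / 0.854166 = 1.491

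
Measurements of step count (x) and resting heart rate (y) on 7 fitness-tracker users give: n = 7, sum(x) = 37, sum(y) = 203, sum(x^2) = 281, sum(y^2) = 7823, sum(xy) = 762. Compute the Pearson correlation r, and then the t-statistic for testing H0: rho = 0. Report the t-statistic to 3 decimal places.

S_xy = nΣxy − ΣxΣy = 7·762 − 37·203 = 5334 − 7511 = -2177
S_xx = nΣx² − (Σx)² = 7·281 − 37² = 1967 − 1369 = 598
S_yy = nΣy² − (Σy)² = 7·7823 − 203² = 54761 − 41209 = 13552
r = S_xy / √(S_xx·S_yy) = -2177 / √(598·13552) = -2177 / √8104096 = -2177 / 2846.7694 = -0.7647
t = r·√(n−2)/√(1−r²) = -0.7647·√5 / √(1−0.584766) = -1.709921 / 0.644387 = -2.654

-2.654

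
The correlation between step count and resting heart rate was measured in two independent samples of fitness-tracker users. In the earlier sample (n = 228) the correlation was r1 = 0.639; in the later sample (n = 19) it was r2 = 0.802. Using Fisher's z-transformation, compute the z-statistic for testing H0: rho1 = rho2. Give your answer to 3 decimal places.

-1.344

z1 = atanh(0.639) = 0.756482,  z2 = atanh(0.802) = 1.104193
SE = √(1/(n1−3) + 1/(n2−3)) = √(1/225 + 1/16) = √(0.0044444 + 0.0625000) = √0.0669444 = 0.258736
z = (z1 − z2)/SE = (0.756482 − 1.104193) / 0.258736 = -0.347711 / 0.258736 = -1.344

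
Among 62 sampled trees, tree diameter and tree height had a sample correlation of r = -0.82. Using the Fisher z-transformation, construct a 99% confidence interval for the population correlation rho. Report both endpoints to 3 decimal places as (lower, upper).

(-0.904, -0.676)

Fisher z: z_r = atanh(r) = ½·ln((1+(-0.82))/(1−(-0.82))) = -1.156817
SE(z) = 1/√(n−3) = 1/√59 = 0.130189
99% ⇒ z* = 2.576; margin = 2.576·0.130189 = 0.335367
CI on z-scale: (-1.492184, -0.821450)
Back-transform: tanh(-1.492184) = -0.903726, tanh(-0.821450) = -0.675858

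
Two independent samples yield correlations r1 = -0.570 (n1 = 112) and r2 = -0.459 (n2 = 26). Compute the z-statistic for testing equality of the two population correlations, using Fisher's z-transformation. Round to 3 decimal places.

z1 = atanh(-0.570) = -0.647523,  z2 = atanh(-0.459) = -0.496044
SE = √(1/(n1−3) + 1/(n2−3)) = √(1/109 + 1/23) = √(0.0091743 + 0.0434783) = √0.0526526 = 0.229462
z = (z1 − z2)/SE = (-0.647523 − (-0.496044)) / 0.229462 = -0.151479 / 0.229462 = -0.660

-0.660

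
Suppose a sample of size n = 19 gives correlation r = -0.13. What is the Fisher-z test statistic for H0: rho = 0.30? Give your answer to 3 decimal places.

Fisher z: atanh(-0.13) = -0.130740, atanh(0.30) = 0.309520
z = (z_r − z_0)·√(n−3) = (-0.130740 − 0.309520)·√16 = -0.440260 · 4.000000 = -1.761

-1.761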